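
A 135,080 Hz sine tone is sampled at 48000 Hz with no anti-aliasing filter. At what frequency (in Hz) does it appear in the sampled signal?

8,920 Hz

Nyquist = 48,000/2 = 24,000 Hz; 135,080 Hz exceeds it.
Alias = |135,080 − 3×48,000| = |135,080 − 144,000| = 8,920 Hz.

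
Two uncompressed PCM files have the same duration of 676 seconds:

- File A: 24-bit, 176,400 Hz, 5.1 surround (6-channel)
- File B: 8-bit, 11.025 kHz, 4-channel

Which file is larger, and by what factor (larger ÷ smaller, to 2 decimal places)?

File A, by a factor of 72.00

File A: 176,400 × 3 × 6 = 3,175,200 bytes/s.
File B: 11,025 × 1 × 4 = 44,100 bytes/s.
File A is larger; ratio = 2,146,435,200 / 29,811,600 = 72.00.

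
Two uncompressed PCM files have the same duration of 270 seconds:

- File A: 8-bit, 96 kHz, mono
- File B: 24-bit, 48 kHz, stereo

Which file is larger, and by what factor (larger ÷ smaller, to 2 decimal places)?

File B, by a factor of 3.00

File A: 96,000 × 1 × 1 = 96,000 bytes/s.
File B: 48,000 × 3 × 2 = 288,000 bytes/s.
File B is larger; ratio = 77,760,000 / 25,920,000 = 3.00.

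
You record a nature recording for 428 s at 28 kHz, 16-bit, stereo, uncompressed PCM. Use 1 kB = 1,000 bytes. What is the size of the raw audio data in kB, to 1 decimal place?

Bytes = 28,000 samples/s × 428 s × 2 bytes/sample × 2 ch = 47,936,000 bytes.
47,936,000 / 1,000 = 47936.0 kB.

47936.0 kB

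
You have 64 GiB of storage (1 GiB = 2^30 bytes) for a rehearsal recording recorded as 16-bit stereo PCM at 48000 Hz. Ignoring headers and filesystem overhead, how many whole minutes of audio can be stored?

5,965 minutes

Uncompressed byte rate = 48,000 × 2 × 2 = 192,000 bytes/s.
Capacity = 64 × 1,073,741,824 = 68,719,476,736 bytes.
68,719,476,736 / 192,000 ≈ 357913.94 s → 5,965 minutes.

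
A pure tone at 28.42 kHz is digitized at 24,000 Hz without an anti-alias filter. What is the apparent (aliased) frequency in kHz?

4.42 kHz

Nyquist = 24,000/2 = 12,000 Hz; 28,420 Hz exceeds it.
Alias = |28,420 − 1×24,000| = |28,420 − 24,000| = 4,420 Hz = 4.42 kHz.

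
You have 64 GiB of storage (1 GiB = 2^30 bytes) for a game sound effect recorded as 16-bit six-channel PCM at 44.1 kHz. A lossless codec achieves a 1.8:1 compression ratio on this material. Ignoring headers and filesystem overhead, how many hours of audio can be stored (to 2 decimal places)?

64.93 hours

Uncompressed byte rate = 44,100 × 2 × 6 = 529,200 bytes/s.
After 1.8:1 compression, effective rate ≈ 294000 bytes/s.
Capacity = 64 × 1,073,741,824 = 68,719,476,736 bytes.
68,719,476,736 / effective rate ≈ 233739.72 s → 64.93 hours.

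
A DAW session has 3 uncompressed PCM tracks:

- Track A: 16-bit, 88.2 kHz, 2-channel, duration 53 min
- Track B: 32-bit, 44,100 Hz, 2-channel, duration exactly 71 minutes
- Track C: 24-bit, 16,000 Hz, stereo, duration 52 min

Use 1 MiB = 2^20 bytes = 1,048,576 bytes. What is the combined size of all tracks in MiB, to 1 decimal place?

Track A: 53 min = 3,180 s; 88,200 × 3,180 × 2 × 2 = 1,121,904,000 bytes.
Track B: exactly 71 minutes = 4,260 s; 44,100 × 4,260 × 4 × 2 = 1,502,928,000 bytes.
Track C: 52 min = 3,120 s; 16,000 × 3,120 × 3 × 2 = 299,520,000 bytes.
Total = 2,924,352,000 bytes = 2788.9 MiB.

2788.9 MiB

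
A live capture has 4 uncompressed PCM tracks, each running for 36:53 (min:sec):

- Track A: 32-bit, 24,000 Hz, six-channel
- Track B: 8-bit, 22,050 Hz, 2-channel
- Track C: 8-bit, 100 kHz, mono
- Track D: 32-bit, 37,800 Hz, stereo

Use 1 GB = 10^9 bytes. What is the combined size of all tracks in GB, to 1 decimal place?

36:53 (min:sec) = 2,213 s.
Track A: 24,000 × 2,213 × 4 × 6 = 1,274,688,000 bytes.
Track B: 22,050 × 2,213 × 1 × 2 = 97,593,300 bytes.
Track C: 100,000 × 2,213 × 1 × 1 = 221,300,000 bytes.
Track D: 37,800 × 2,213 × 4 × 2 = 669,211,200 bytes.
Total = 2,262,792,500 bytes = 2.3 GB.

2.3 GB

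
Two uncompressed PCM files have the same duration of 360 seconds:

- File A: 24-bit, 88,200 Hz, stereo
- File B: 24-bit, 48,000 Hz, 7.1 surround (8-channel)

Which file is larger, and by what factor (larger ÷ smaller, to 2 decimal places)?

File A: 88,200 × 3 × 2 = 529,200 bytes/s.
File B: 48,000 × 3 × 8 = 1,152,000 bytes/s.
File B is larger; ratio = 414,720,000 / 190,512,000 = 2.18.

File B, by a factor of 2.18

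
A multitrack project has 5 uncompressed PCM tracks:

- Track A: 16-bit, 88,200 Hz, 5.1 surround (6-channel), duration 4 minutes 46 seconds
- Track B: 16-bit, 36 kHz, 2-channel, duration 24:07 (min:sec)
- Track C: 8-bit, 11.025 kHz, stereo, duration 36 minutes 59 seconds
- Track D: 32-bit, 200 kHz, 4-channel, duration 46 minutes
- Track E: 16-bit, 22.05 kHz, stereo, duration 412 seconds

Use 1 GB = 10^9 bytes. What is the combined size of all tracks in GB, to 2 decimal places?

Track A: 4 minutes 46 seconds = 286 s; 88,200 × 286 × 2 × 6 = 302,702,400 bytes.
Track B: 24:07 (min:sec) = 1,447 s; 36,000 × 1,447 × 2 × 2 = 208,368,000 bytes.
Track C: 36 minutes 59 seconds = 2,219 s; 11,025 × 2,219 × 1 × 2 = 48,928,950 bytes.
Track D: 46 minutes = 2,760 s; 200,000 × 2,760 × 4 × 4 = 8,832,000,000 bytes.
Track E: 22,050 × 412 × 2 × 2 = 36,338,400 bytes.
Total = 9,428,337,750 bytes = 9.43 GB.

9.43 GB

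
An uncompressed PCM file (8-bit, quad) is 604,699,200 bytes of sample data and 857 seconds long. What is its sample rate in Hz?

Bytes = sample_rate × seconds × bytes_per_sample × channels.
sample_rate = 604,699,200 / (857 × 1 × 4) = 604,699,200 / 3,428 = 176,400 Hz.

176,400 Hz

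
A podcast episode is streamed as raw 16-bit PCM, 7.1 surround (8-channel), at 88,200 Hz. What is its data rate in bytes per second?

1,411,200 bytes/s

Bit rate = 88,200 × 16 × 8 = 11,289,600 bits/s.
11,289,600 / 8 = 1,411,200 bytes/s.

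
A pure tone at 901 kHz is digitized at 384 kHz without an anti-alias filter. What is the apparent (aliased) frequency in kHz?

Nyquist = 384,000/2 = 192,000 Hz; 901,000 Hz exceeds it.
Alias = |901,000 − 2×384,000| = |901,000 − 768,000| = 133,000 Hz = 133 kHz.

133 kHz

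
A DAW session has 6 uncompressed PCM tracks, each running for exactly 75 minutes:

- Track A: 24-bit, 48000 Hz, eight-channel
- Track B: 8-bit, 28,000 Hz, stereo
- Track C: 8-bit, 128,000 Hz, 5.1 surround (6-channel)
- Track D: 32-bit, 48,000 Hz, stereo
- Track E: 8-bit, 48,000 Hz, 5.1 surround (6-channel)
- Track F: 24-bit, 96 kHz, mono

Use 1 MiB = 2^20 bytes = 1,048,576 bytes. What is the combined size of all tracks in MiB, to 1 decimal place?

exactly 75 minutes = 4,500 s.
Track A: 48,000 × 4,500 × 3 × 8 = 5,184,000,000 bytes.
Track B: 28,000 × 4,500 × 1 × 2 = 252,000,000 bytes.
Track C: 128,000 × 4,500 × 1 × 6 = 3,456,000,000 bytes.
Track D: 48,000 × 4,500 × 4 × 2 = 1,728,000,000 bytes.
Track E: 48,000 × 4,500 × 1 × 6 = 1,296,000,000 bytes.
Track F: 96,000 × 4,500 × 3 × 1 = 1,296,000,000 bytes.
Total = 13,212,000,000 bytes = 12599.9 MiB.

12599.9 MiB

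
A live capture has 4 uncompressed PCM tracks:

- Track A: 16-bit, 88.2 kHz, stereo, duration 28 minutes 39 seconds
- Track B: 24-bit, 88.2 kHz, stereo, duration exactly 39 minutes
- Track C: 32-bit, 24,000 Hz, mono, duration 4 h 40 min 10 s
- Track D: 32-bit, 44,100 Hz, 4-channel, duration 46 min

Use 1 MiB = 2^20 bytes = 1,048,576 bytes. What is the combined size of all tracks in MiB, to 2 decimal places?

Track A: 28 minutes 39 seconds = 1,719 s; 88,200 × 1,719 × 2 × 2 = 606,463,200 bytes.
Track B: exactly 39 minutes = 2,340 s; 88,200 × 2,340 × 3 × 2 = 1,238,328,000 bytes.
Track C: 4 h 40 min 10 s = 16,810 s; 24,000 × 16,810 × 4 × 1 = 1,613,760,000 bytes.
Track D: 46 min = 2,760 s; 44,100 × 2,760 × 4 × 4 = 1,947,456,000 bytes.
Total = 5,406,007,200 bytes = 5155.57 MiB.

5155.57 MiB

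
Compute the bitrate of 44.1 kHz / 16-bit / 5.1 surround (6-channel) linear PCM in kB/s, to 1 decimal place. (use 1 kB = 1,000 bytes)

529.2 kB/s

Bit rate = 44,100 × 16 × 6 = 4,233,600 bits/s.
4,233,600 / 8 = 529,200 B/s = 529.2 kB/s.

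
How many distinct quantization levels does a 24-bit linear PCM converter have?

16,777,216 levels

2^24 = 16,777,216.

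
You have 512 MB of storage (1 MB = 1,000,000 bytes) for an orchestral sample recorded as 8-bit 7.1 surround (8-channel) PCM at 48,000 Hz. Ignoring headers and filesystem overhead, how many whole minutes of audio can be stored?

Uncompressed byte rate = 48,000 × 1 × 8 = 384,000 bytes/s.
Capacity = 512 × 1,000,000 = 512,000,000 bytes.
512,000,000 / 384,000 ≈ 1333.33 s → 22 minutes.

22 minutes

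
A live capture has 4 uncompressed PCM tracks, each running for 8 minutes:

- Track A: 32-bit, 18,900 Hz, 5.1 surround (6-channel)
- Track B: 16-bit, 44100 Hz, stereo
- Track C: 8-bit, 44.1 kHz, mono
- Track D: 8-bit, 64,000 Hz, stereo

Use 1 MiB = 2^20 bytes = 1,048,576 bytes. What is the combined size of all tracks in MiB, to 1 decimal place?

367.2 MiB

8 minutes = 480 s.
Track A: 18,900 × 480 × 4 × 6 = 217,728,000 bytes.
Track B: 44,100 × 480 × 2 × 2 = 84,672,000 bytes.
Track C: 44,100 × 480 × 1 × 1 = 21,168,000 bytes.
Track D: 64,000 × 480 × 1 × 2 = 61,440,000 bytes.
Total = 385,008,000 bytes = 367.2 MiB.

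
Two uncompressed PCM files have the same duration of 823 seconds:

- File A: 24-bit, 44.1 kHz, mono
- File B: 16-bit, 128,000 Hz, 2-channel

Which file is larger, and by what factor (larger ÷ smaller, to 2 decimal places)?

File A: 44,100 × 3 × 1 = 132,300 bytes/s.
File B: 128,000 × 2 × 2 = 512,000 bytes/s.
File B is larger; ratio = 421,376,000 / 108,882,900 = 3.87.

File B, by a factor of 3.87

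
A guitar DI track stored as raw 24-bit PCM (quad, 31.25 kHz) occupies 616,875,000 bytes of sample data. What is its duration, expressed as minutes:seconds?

Byte rate = 31,250 × 3 × 4 = 375,000 bytes/s.
Duration = 616,875,000 / 375,000 = 1,645 s.
1,645 s = 27:25.

27:25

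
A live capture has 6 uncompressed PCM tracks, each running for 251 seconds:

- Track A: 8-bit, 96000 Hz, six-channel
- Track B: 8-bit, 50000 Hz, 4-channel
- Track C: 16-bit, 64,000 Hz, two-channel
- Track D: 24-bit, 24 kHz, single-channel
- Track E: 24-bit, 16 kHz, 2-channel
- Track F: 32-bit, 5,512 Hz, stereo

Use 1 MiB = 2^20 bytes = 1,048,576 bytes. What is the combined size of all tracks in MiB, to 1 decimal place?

Track A: 96,000 × 251 × 1 × 6 = 144,576,000 bytes.
Track B: 50,000 × 251 × 1 × 4 = 50,200,000 bytes.
Track C: 64,000 × 251 × 2 × 2 = 64,256,000 bytes.
Track D: 24,000 × 251 × 3 × 1 = 18,072,000 bytes.
Track E: 16,000 × 251 × 3 × 2 = 24,096,000 bytes.
Track F: 5,512 × 251 × 4 × 2 = 11,068,096 bytes.
Total = 312,268,096 bytes = 297.8 MiB.

297.8 MiB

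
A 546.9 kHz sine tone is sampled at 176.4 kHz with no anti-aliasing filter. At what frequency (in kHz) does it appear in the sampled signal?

17.7 kHz

Nyquist = 176,400/2 = 88,200 Hz; 546,900 Hz exceeds it.
Alias = |546,900 − 3×176,400| = |546,900 − 529,200| = 17,700 Hz = 17.7 kHz.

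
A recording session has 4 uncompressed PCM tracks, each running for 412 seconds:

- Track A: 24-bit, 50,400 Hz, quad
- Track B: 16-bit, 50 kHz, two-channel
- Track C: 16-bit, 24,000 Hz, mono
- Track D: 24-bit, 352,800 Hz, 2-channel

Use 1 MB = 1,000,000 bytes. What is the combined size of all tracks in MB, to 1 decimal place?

1223.5 MB

Track A: 50,400 × 412 × 3 × 4 = 249,177,600 bytes.
Track B: 50,000 × 412 × 2 × 2 = 82,400,000 bytes.
Track C: 24,000 × 412 × 2 × 1 = 19,776,000 bytes.
Track D: 352,800 × 412 × 3 × 2 = 872,121,600 bytes.
Total = 1,223,475,200 bytes = 1223.5 MB.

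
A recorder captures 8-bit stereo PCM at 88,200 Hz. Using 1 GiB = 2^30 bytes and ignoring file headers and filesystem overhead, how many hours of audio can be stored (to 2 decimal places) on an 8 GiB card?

Uncompressed byte rate = 88,200 × 1 × 2 = 176,400 bytes/s.
Capacity = 8 × 1,073,741,824 = 8,589,934,592 bytes.
8,589,934,592 / 176,400 ≈ 48695.77 s → 13.53 hours.

13.53 hours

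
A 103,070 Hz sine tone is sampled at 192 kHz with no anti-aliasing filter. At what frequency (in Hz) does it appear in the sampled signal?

88,930 Hz

Nyquist = 192,000/2 = 96,000 Hz; 103,070 Hz exceeds it.
Alias = |103,070 − 1×192,000| = |103,070 − 192,000| = 88,930 Hz.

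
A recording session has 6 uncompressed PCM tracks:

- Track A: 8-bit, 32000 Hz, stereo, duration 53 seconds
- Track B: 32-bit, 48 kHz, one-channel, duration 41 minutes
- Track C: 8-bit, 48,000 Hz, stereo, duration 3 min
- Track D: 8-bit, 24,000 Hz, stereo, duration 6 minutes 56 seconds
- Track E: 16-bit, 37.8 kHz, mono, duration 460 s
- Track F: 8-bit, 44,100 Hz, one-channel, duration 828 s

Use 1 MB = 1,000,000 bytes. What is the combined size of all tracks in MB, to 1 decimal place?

Track A: 32,000 × 53 × 1 × 2 = 3,392,000 bytes.
Track B: 41 minutes = 2,460 s; 48,000 × 2,460 × 4 × 1 = 472,320,000 bytes.
Track C: 3 min = 180 s; 48,000 × 180 × 1 × 2 = 17,280,000 bytes.
Track D: 6 minutes 56 seconds = 416 s; 24,000 × 416 × 1 × 2 = 19,968,000 bytes.
Track E: 37,800 × 460 × 2 × 1 = 34,776,000 bytes.
Track F: 44,100 × 828 × 1 × 1 = 36,514,800 bytes.
Total = 584,250,800 bytes = 584.3 MB.

584.3 MB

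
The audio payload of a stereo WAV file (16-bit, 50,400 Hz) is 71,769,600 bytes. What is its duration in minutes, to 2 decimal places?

Byte rate = 50,400 × 2 × 2 = 201,600 bytes/s.
Duration = 71,769,600 / 201,600 = 356 s.
356 s / 60 = 5.93 minutes.

5.93 minutes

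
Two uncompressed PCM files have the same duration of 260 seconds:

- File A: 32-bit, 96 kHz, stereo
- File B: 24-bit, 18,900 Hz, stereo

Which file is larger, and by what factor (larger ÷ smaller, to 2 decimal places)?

File A, by a factor of 6.77

File A: 96,000 × 4 × 2 = 768,000 bytes/s.
File B: 18,900 × 3 × 2 = 113,400 bytes/s.
File A is larger; ratio = 199,680,000 / 29,484,000 = 6.77.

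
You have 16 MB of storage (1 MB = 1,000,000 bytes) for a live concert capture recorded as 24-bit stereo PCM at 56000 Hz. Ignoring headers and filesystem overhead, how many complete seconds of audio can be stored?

47 seconds

Uncompressed byte rate = 56,000 × 3 × 2 = 336,000 bytes/s.
Capacity = 16 × 1,000,000 = 16,000,000 bytes.
16,000,000 / 336,000 ≈ 47.62 s → 47 seconds.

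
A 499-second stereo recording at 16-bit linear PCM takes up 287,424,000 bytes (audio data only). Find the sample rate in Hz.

Bytes = sample_rate × seconds × bytes_per_sample × channels.
sample_rate = 287,424,000 / (499 × 2 × 2) = 287,424,000 / 1,996 = 144,000 Hz.

144,000 Hz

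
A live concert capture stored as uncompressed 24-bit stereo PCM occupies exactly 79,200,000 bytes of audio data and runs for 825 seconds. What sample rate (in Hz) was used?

Bytes = sample_rate × seconds × bytes_per_sample × channels.
sample_rate = 79,200,000 / (825 × 3 × 2) = 79,200,000 / 4,950 = 16,000 Hz.

16,000 Hz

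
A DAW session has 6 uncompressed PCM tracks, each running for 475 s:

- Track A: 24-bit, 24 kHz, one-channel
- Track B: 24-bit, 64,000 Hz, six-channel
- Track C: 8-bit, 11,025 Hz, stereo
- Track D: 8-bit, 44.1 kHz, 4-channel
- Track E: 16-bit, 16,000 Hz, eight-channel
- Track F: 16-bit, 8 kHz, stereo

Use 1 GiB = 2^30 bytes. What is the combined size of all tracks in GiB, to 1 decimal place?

Track A: 24,000 × 475 × 3 × 1 = 34,200,000 bytes.
Track B: 64,000 × 475 × 3 × 6 = 547,200,000 bytes.
Track C: 11,025 × 475 × 1 × 2 = 10,473,750 bytes.
Track D: 44,100 × 475 × 1 × 4 = 83,790,000 bytes.
Track E: 16,000 × 475 × 2 × 8 = 121,600,000 bytes.
Track F: 8,000 × 475 × 2 × 2 = 15,200,000 bytes.
Total = 812,463,750 bytes = 0.8 GiB.

0.8 GiB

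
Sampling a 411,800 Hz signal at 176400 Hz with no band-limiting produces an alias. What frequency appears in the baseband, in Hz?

Nyquist = 176,400/2 = 88,200 Hz; 411,800 Hz exceeds it.
Alias = |411,800 − 2×176,400| = |411,800 − 352,800| = 59,000 Hz.

59,000 Hz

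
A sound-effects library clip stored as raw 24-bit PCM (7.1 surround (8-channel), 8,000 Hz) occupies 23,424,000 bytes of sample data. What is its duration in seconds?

122 seconds

Byte rate = 8,000 × 3 × 8 = 192,000 bytes/s.
Duration = 23,424,000 / 192,000 = 122 s.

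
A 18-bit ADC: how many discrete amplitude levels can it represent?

262,144 levels

2^18 = 262,144.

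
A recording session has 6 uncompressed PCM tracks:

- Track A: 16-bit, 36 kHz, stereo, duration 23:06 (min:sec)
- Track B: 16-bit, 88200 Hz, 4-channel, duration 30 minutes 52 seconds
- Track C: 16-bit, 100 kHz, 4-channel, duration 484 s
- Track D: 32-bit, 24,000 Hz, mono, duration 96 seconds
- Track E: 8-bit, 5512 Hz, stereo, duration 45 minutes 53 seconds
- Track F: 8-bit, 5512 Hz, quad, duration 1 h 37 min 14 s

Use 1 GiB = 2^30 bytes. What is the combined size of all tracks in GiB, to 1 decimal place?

1.9 GiB

Track A: 23:06 (min:sec) = 1,386 s; 36,000 × 1,386 × 2 × 2 = 199,584,000 bytes.
Track B: 30 minutes 52 seconds = 1,852 s; 88,200 × 1,852 × 2 × 4 = 1,306,771,200 bytes.
Track C: 100,000 × 484 × 2 × 4 = 387,200,000 bytes.
Track D: 24,000 × 96 × 4 × 1 = 9,216,000 bytes.
Track E: 45 minutes 53 seconds = 2,753 s; 5,512 × 2,753 × 1 × 2 = 30,349,072 bytes.
Track F: 1 h 37 min 14 s = 5,834 s; 5,512 × 5,834 × 1 × 4 = 128,628,032 bytes.
Total = 2,061,748,304 bytes = 1.9 GiB.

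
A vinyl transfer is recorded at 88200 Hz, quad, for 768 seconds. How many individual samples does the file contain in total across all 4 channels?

270,950,400 samples

88,200 × 768 s × 4 ch = 270,950,400 samples.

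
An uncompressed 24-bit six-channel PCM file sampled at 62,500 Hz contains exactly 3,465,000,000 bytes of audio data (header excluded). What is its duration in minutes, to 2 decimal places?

Byte rate = 62,500 × 3 × 6 = 1,125,000 bytes/s.
Duration = 3,465,000,000 / 1,125,000 = 3,080 s.
3,080 s / 60 = 51.33 minutes.

51.33 minutes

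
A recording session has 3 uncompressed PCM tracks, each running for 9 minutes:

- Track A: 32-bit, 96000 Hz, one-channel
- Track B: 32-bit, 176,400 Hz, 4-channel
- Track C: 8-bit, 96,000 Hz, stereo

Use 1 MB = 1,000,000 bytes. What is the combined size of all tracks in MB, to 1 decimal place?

9 minutes = 540 s.
Track A: 96,000 × 540 × 4 × 1 = 207,360,000 bytes.
Track B: 176,400 × 540 × 4 × 4 = 1,524,096,000 bytes.
Track C: 96,000 × 540 × 1 × 2 = 103,680,000 bytes.
Total = 1,835,136,000 bytes = 1835.1 MB.

1835.1 MB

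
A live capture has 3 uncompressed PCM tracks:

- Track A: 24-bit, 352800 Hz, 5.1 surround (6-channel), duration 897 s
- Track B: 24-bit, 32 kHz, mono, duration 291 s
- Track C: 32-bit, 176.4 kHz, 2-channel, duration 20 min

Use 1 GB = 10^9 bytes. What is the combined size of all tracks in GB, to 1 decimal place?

Track A: 352,800 × 897 × 3 × 6 = 5,696,308,800 bytes.
Track B: 32,000 × 291 × 3 × 1 = 27,936,000 bytes.
Track C: 20 min = 1,200 s; 176,400 × 1,200 × 4 × 2 = 1,693,440,000 bytes.
Total = 7,417,684,800 bytes = 7.4 GB.

7.4 GB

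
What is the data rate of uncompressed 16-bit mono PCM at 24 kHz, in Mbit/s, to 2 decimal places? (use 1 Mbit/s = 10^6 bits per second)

0.38 Mbit/s

Bit rate = 24,000 × 16 × 1 = 384,000 bits/s.
= 0.38 Mbit/s.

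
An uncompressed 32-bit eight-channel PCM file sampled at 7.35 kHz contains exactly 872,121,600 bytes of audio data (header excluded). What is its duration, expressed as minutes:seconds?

61:48

Byte rate = 7,350 × 4 × 8 = 235,200 bytes/s.
Duration = 872,121,600 / 235,200 = 3,708 s.
3,708 s = 61:48.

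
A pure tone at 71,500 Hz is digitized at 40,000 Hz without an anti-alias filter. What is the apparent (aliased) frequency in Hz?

8,500 Hz

Nyquist = 40,000/2 = 20,000 Hz; 71,500 Hz exceeds it.
Alias = |71,500 − 2×40,000| = |71,500 − 80,000| = 8,500 Hz.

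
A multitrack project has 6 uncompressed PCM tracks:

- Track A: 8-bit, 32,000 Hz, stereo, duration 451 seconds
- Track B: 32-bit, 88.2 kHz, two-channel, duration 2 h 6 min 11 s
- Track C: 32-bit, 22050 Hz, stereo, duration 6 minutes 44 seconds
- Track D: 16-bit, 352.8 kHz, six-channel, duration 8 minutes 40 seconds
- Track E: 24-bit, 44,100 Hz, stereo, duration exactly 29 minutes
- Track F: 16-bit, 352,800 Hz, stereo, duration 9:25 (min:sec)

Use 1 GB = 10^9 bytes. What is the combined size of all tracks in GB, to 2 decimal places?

8.90 GB

Track A: 32,000 × 451 × 1 × 2 = 28,864,000 bytes.
Track B: 2 h 6 min 11 s = 7,571 s; 88,200 × 7,571 × 4 × 2 = 5,342,097,600 bytes.
Track C: 6 minutes 44 seconds = 404 s; 22,050 × 404 × 4 × 2 = 71,265,600 bytes.
Track D: 8 minutes 40 seconds = 520 s; 352,800 × 520 × 2 × 6 = 2,201,472,000 bytes.
Track E: exactly 29 minutes = 1,740 s; 44,100 × 1,740 × 3 × 2 = 460,404,000 bytes.
Track F: 9:25 (min:sec) = 565 s; 352,800 × 565 × 2 × 2 = 797,328,000 bytes.
Total = 8,901,431,200 bytes = 8.90 GB.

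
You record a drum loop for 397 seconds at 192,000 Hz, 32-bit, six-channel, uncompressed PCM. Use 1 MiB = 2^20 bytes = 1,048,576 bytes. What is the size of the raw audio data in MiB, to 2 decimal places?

Bytes = 192,000 samples/s × 397 s × 4 bytes/sample × 6 ch = 1,829,376,000 bytes.
1,829,376,000 / 1,048,576 = 1744.63 MiB.

1744.63 MiB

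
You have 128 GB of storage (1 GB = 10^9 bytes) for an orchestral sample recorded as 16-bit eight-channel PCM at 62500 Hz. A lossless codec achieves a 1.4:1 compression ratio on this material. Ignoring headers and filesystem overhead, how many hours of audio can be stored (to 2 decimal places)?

49.78 hours

Uncompressed byte rate = 62,500 × 2 × 8 = 1,000,000 bytes/s.
After 1.4:1 compression, effective rate ≈ 714285.71 bytes/s.
Capacity = 128 × 1,000,000,000 = 128,000,000,000 bytes.
128,000,000,000 / effective rate ≈ 179200 s → 49.78 hours.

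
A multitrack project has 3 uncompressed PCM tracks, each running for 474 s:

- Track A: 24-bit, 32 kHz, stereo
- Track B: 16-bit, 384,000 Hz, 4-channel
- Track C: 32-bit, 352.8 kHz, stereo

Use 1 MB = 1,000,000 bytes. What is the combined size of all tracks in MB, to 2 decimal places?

Track A: 32,000 × 474 × 3 × 2 = 91,008,000 bytes.
Track B: 384,000 × 474 × 2 × 4 = 1,456,128,000 bytes.
Track C: 352,800 × 474 × 4 × 2 = 1,337,817,600 bytes.
Total = 2,884,953,600 bytes = 2884.95 MB.

2884.95 MB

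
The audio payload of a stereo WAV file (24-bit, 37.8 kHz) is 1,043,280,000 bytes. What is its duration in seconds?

Byte rate = 37,800 × 3 × 2 = 226,800 bytes/s.
Duration = 1,043,280,000 / 226,800 = 4,600 s.

4,600 seconds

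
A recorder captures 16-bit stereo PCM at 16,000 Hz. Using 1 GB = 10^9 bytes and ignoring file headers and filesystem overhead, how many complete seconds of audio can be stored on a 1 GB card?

15,625 seconds

Uncompressed byte rate = 16,000 × 2 × 2 = 64,000 bytes/s.
Capacity = 1 × 1,000,000,000 = 1,000,000,000 bytes.
1,000,000,000 / 64,000 ≈ 15625 s → 15,625 seconds.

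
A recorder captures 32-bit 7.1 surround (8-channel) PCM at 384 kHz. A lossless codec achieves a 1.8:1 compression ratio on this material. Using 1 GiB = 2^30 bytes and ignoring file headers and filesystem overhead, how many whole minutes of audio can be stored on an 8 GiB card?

Uncompressed byte rate = 384,000 × 4 × 8 = 12,288,000 bytes/s.
After 1.8:1 compression, effective rate ≈ 6826666.67 bytes/s.
Capacity = 8 × 1,073,741,824 = 8,589,934,592 bytes.
8,589,934,592 / effective rate ≈ 1258.29 s → 20 minutes.

20 minutes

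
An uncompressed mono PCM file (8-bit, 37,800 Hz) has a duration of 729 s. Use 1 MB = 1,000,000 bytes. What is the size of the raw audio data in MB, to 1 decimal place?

27.6 MB

Bytes = 37,800 samples/s × 729 s × 1 bytes/sample × 1 ch = 27,556,200 bytes.
27,556,200 / 1,000,000 = 27.6 MB.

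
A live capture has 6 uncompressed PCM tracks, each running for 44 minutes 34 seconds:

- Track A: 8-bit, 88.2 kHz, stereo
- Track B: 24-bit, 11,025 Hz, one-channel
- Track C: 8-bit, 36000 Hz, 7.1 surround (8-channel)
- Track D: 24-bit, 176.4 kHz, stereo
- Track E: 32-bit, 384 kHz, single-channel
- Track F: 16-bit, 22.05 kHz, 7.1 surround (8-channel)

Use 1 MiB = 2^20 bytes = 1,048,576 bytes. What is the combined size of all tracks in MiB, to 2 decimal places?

44 minutes 34 seconds = 2,674 s.
Track A: 88,200 × 2,674 × 1 × 2 = 471,693,600 bytes.
Track B: 11,025 × 2,674 × 3 × 1 = 88,442,550 bytes.
Track C: 36,000 × 2,674 × 1 × 8 = 770,112,000 bytes.
Track D: 176,400 × 2,674 × 3 × 2 = 2,830,161,600 bytes.
Track E: 384,000 × 2,674 × 4 × 1 = 4,107,264,000 bytes.
Track F: 22,050 × 2,674 × 2 × 8 = 943,387,200 bytes.
Total = 9,211,060,950 bytes = 8784.35 MiB.

8784.35 MiB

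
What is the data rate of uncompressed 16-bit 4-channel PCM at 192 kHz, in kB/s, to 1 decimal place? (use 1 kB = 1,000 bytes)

1536.0 kB/s

Bit rate = 192,000 × 16 × 4 = 12,288,000 bits/s.
12,288,000 / 8 = 1,536,000 B/s = 1536.0 kB/s.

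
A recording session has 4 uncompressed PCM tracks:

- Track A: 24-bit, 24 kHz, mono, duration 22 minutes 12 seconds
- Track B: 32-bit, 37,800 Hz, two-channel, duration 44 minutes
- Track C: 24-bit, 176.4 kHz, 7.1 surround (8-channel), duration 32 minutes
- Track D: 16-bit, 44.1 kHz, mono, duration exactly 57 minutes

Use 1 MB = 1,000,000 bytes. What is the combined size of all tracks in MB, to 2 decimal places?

Track A: 22 minutes 12 seconds = 1,332 s; 24,000 × 1,332 × 3 × 1 = 95,904,000 bytes.
Track B: 44 minutes = 2,640 s; 37,800 × 2,640 × 4 × 2 = 798,336,000 bytes.
Track C: 32 minutes = 1,920 s; 176,400 × 1,920 × 3 × 8 = 8,128,512,000 bytes.
Track D: exactly 57 minutes = 3,420 s; 44,100 × 3,420 × 2 × 1 = 301,644,000 bytes.
Total = 9,324,396,000 bytes = 9324.40 MB.

9324.40 MB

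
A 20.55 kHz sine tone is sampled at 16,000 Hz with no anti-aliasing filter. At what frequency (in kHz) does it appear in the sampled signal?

Nyquist = 16,000/2 = 8,000 Hz; 20,550 Hz exceeds it.
Alias = |20,550 − 1×16,000| = |20,550 − 16,000| = 4,550 Hz = 4.55 kHz.

4.55 kHz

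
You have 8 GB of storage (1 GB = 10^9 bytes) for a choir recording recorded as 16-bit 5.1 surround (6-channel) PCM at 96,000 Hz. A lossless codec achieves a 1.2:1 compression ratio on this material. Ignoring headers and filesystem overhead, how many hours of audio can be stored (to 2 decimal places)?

Uncompressed byte rate = 96,000 × 2 × 6 = 1,152,000 bytes/s.
After 1.2:1 compression, effective rate ≈ 960000 bytes/s.
Capacity = 8 × 1,000,000,000 = 8,000,000,000 bytes.
8,000,000,000 / effective rate ≈ 8333.33 s → 2.31 hours.

2.31 hours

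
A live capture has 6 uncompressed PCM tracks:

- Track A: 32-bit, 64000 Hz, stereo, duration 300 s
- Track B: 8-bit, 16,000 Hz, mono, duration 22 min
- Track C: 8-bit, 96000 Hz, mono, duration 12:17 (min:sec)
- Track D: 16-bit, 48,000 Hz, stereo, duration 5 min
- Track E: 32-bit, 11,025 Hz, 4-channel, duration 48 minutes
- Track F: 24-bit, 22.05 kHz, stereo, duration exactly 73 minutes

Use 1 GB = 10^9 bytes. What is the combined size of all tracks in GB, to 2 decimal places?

1.39 GB

Track A: 64,000 × 300 × 4 × 2 = 153,600,000 bytes.
Track B: 22 min = 1,320 s; 16,000 × 1,320 × 1 × 1 = 21,120,000 bytes.
Track C: 12:17 (min:sec) = 737 s; 96,000 × 737 × 1 × 1 = 70,752,000 bytes.
Track D: 5 min = 300 s; 48,000 × 300 × 2 × 2 = 57,600,000 bytes.
Track E: 48 minutes = 2,880 s; 11,025 × 2,880 × 4 × 4 = 508,032,000 bytes.
Track F: exactly 73 minutes = 4,380 s; 22,050 × 4,380 × 3 × 2 = 579,474,000 bytes.
Total = 1,390,578,000 bytes = 1.39 GB.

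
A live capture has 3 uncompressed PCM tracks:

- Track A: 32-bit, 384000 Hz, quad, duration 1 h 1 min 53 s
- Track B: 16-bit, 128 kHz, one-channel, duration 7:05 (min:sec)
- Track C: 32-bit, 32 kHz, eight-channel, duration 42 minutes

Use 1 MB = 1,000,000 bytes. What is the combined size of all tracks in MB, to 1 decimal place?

25502.0 MB

Track A: 1 h 1 min 53 s = 3,713 s; 384,000 × 3,713 × 4 × 4 = 22,812,672,000 bytes.
Track B: 7:05 (min:sec) = 425 s; 128,000 × 425 × 2 × 1 = 108,800,000 bytes.
Track C: 42 minutes = 2,520 s; 32,000 × 2,520 × 4 × 8 = 2,580,480,000 bytes.
Total = 25,501,952,000 bytes = 25502.0 MB.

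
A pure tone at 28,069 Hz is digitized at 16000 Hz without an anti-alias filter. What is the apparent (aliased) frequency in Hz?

3,931 Hz

Nyquist = 16,000/2 = 8,000 Hz; 28,069 Hz exceeds it.
Alias = |28,069 − 2×16,000| = |28,069 − 32,000| = 3,931 Hz.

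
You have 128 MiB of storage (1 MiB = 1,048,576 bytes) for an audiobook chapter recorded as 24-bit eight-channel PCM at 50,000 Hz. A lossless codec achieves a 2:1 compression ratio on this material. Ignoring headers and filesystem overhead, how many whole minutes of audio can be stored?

3 minutes

Uncompressed byte rate = 50,000 × 3 × 8 = 1,200,000 bytes/s.
After 2:1 compression, effective rate ≈ 600000 bytes/s.
Capacity = 128 × 1,048,576 = 134,217,728 bytes.
134,217,728 / effective rate ≈ 223.7 s → 3 minutes.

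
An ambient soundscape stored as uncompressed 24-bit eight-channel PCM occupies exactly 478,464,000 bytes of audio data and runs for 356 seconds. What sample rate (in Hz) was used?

Bytes = sample_rate × seconds × bytes_per_sample × channels.
sample_rate = 478,464,000 / (356 × 3 × 8) = 478,464,000 / 8,544 = 56,000 Hz.

56,000 Hz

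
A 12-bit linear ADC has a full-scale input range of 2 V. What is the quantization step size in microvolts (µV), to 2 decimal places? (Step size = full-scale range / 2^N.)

2 V / 2^12 = 2 / 4,096 V = 488.28 µV.

488.28 µV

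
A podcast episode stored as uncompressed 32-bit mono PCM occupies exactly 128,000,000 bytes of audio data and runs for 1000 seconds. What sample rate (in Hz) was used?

32,000 Hz

Bytes = sample_rate × seconds × bytes_per_sample × channels.
sample_rate = 128,000,000 / (1,000 × 4 × 1) = 128,000,000 / 4,000 = 32,000 Hz.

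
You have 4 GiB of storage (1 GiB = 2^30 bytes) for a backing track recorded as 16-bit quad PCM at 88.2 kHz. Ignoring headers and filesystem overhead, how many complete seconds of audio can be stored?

Uncompressed byte rate = 88,200 × 2 × 4 = 705,600 bytes/s.
Capacity = 4 × 1,073,741,824 = 4,294,967,296 bytes.
4,294,967,296 / 705,600 ≈ 6086.97 s → 6,086 seconds.

6,086 seconds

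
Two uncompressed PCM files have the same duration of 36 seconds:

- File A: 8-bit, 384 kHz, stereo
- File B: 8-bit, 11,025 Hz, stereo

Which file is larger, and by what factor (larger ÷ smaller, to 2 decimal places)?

File A: 384,000 × 1 × 2 = 768,000 bytes/s.
File B: 11,025 × 1 × 2 = 22,050 bytes/s.
File A is larger; ratio = 27,648,000 / 793,800 = 34.83.

File A, by a factor of 34.83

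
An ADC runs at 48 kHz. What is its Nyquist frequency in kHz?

24 kHz

Nyquist frequency = sample rate / 2 = 48,000 / 2 = 24 kHz.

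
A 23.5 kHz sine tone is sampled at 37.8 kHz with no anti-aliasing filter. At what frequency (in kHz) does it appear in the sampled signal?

14.3 kHz

Nyquist = 37,800/2 = 18,900 Hz; 23,500 Hz exceeds it.
Alias = |23,500 − 1×37,800| = |23,500 − 37,800| = 14,300 Hz = 14.3 kHz.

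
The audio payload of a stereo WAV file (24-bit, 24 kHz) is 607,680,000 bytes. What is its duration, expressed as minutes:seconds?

Byte rate = 24,000 × 3 × 2 = 144,000 bytes/s.
Duration = 607,680,000 / 144,000 = 4,220 s.
4,220 s = 70:20.

70:20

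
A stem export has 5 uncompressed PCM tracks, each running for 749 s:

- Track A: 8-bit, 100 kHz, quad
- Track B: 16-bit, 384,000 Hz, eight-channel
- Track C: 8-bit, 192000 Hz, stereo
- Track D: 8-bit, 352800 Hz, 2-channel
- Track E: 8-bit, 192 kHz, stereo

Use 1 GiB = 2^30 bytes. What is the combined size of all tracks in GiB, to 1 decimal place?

5.6 GiB

Track A: 100,000 × 749 × 1 × 4 = 299,600,000 bytes.
Track B: 384,000 × 749 × 2 × 8 = 4,601,856,000 bytes.
Track C: 192,000 × 749 × 1 × 2 = 287,616,000 bytes.
Track D: 352,800 × 749 × 1 × 2 = 528,494,400 bytes.
Track E: 192,000 × 749 × 1 × 2 = 287,616,000 bytes.
Total = 6,005,182,400 bytes = 5.6 GiB.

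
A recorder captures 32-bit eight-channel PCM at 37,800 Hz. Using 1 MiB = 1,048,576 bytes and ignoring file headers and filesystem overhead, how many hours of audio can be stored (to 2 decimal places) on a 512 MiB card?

0.12 hours

Uncompressed byte rate = 37,800 × 4 × 8 = 1,209,600 bytes/s.
Capacity = 512 × 1,048,576 = 536,870,912 bytes.
536,870,912 / 1,209,600 ≈ 443.84 s → 0.12 hours.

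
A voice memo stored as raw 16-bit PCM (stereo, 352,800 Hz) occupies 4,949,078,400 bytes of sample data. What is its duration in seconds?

Byte rate = 352,800 × 2 × 2 = 1,411,200 bytes/s.
Duration = 4,949,078,400 / 1,411,200 = 3,507 s.

3,507 seconds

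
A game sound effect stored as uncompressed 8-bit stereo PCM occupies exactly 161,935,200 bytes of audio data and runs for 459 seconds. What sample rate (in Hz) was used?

Bytes = sample_rate × seconds × bytes_per_sample × channels.
sample_rate = 161,935,200 / (459 × 1 × 2) = 161,935,200 / 918 = 176,400 Hz.

176,400 Hz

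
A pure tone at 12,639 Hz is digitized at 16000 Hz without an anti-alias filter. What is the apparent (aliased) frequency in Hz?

3,361 Hz

Nyquist = 16,000/2 = 8,000 Hz; 12,639 Hz exceeds it.
Alias = |12,639 − 1×16,000| = |12,639 − 16,000| = 3,361 Hz.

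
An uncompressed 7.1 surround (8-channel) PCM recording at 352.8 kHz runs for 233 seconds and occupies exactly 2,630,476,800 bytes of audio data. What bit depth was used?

32 bits

Bytes per sample = 2,630,476,800 / (352,800 × 233 × 8) = 2,630,476,800 / 657,619,200 = 4.
Bit depth = 4 × 8 = 32 bits.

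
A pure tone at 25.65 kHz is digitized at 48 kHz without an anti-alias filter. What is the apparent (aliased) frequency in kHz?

22.35 kHz

Nyquist = 48,000/2 = 24,000 Hz; 25,650 Hz exceeds it.
Alias = |25,650 − 1×48,000| = |25,650 − 48,000| = 22,350 Hz = 22.35 kHz.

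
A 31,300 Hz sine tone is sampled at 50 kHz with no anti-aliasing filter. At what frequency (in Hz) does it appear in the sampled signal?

18,700 Hz

Nyquist = 50,000/2 = 25,000 Hz; 31,300 Hz exceeds it.
Alias = |31,300 − 1×50,000| = |31,300 − 50,000| = 18,700 Hz.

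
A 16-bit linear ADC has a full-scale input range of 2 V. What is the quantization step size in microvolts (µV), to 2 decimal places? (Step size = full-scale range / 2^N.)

2 V / 2^16 = 2 / 65,536 V = 30.52 µV.

30.52 µV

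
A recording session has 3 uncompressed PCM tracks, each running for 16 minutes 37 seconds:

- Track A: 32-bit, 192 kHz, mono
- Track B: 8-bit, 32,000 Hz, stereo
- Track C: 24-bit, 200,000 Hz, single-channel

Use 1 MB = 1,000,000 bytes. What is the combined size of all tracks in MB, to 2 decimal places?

16 minutes 37 seconds = 997 s.
Track A: 192,000 × 997 × 4 × 1 = 765,696,000 bytes.
Track B: 32,000 × 997 × 1 × 2 = 63,808,000 bytes.
Track C: 200,000 × 997 × 3 × 1 = 598,200,000 bytes.
Total = 1,427,704,000 bytes = 1427.70 MB.

1427.70 MB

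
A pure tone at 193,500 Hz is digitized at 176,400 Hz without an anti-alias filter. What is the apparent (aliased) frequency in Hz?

17,100 Hz

Nyquist = 176,400/2 = 88,200 Hz; 193,500 Hz exceeds it.
Alias = |193,500 − 1×176,400| = |193,500 − 176,400| = 17,100 Hz.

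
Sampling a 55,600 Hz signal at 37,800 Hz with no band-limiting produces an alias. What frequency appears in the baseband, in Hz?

17,800 Hz

Nyquist = 37,800/2 = 18,900 Hz; 55,600 Hz exceeds it.
Alias = |55,600 − 1×37,800| = |55,600 − 37,800| = 17,800 Hz.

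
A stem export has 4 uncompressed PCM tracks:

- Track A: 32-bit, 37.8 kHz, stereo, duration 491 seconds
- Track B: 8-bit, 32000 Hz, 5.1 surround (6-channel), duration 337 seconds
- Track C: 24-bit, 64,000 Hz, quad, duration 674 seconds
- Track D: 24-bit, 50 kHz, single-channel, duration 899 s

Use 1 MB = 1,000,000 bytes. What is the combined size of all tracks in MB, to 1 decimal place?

865.7 MB

Track A: 37,800 × 491 × 4 × 2 = 148,478,400 bytes.
Track B: 32,000 × 337 × 1 × 6 = 64,704,000 bytes.
Track C: 64,000 × 674 × 3 × 4 = 517,632,000 bytes.
Track D: 50,000 × 899 × 3 × 1 = 134,850,000 bytes.
Total = 865,664,400 bytes = 865.7 MB.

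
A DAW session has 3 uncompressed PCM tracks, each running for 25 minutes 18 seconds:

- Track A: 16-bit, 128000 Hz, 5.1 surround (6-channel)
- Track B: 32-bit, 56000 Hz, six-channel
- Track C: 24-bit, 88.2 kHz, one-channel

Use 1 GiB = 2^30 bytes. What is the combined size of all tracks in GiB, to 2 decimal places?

4.45 GiB

25 minutes 18 seconds = 1,518 s.
Track A: 128,000 × 1,518 × 2 × 6 = 2,331,648,000 bytes.
Track B: 56,000 × 1,518 × 4 × 6 = 2,040,192,000 bytes.
Track C: 88,200 × 1,518 × 3 × 1 = 401,662,800 bytes.
Total = 4,773,502,800 bytes = 4.45 GiB.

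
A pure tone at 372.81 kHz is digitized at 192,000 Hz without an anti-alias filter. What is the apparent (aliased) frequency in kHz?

11.19 kHz

Nyquist = 192,000/2 = 96,000 Hz; 372,810 Hz exceeds it.
Alias = |372,810 − 2×192,000| = |372,810 − 384,000| = 11,190 Hz = 11.19 kHz.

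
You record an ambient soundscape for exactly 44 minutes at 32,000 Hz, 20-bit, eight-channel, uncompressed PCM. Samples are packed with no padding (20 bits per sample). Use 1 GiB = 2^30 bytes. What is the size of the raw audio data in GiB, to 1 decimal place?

Duration = exactly 44 minutes = 2,640 s.
Bits = 32,000 × 2,640 × 20 × 8 = 13,516,800,000 bits = 1,689,600,000 bytes.
1,689,600,000 / 1,073,741,824 = 1.6 GiB.

1.6 GiB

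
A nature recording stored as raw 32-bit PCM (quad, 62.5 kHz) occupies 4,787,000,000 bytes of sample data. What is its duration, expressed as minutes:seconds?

Byte rate = 62,500 × 4 × 4 = 1,000,000 bytes/s.
Duration = 4,787,000,000 / 1,000,000 = 4,787 s.
4,787 s = 79:47.

79:47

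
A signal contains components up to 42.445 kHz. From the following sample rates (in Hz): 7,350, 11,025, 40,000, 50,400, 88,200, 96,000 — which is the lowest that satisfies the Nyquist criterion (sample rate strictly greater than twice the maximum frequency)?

Need sample rate > 2 × 42,445 = 84,890 Hz.
Lowest listed rate above 84,890 Hz is 88,200 Hz.

88,200 Hz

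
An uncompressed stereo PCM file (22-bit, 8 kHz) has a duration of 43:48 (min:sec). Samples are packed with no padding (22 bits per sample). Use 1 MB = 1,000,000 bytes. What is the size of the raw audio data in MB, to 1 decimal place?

Duration = 43:48 (min:sec) = 2,628 s.
Bits = 8,000 × 2,628 × 22 × 2 = 925,056,000 bits = 115,632,000 bytes.
115,632,000 / 1,000,000 = 115.6 MB.

115.6 MB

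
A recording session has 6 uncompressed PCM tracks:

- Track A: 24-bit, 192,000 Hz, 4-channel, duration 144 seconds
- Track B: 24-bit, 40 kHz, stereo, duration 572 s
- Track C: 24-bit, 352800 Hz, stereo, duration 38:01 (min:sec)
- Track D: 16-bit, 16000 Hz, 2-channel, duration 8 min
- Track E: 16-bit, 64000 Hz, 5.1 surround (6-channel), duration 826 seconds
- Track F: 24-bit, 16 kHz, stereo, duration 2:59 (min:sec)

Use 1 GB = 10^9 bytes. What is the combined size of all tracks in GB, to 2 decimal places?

5.98 GB

Track A: 192,000 × 144 × 3 × 4 = 331,776,000 bytes.
Track B: 40,000 × 572 × 3 × 2 = 137,280,000 bytes.
Track C: 38:01 (min:sec) = 2,281 s; 352,800 × 2,281 × 3 × 2 = 4,828,420,800 bytes.
Track D: 8 min = 480 s; 16,000 × 480 × 2 × 2 = 30,720,000 bytes.
Track E: 64,000 × 826 × 2 × 6 = 634,368,000 bytes.
Track F: 2:59 (min:sec) = 179 s; 16,000 × 179 × 3 × 2 = 17,184,000 bytes.
Total = 5,979,748,800 bytes = 5.98 GB.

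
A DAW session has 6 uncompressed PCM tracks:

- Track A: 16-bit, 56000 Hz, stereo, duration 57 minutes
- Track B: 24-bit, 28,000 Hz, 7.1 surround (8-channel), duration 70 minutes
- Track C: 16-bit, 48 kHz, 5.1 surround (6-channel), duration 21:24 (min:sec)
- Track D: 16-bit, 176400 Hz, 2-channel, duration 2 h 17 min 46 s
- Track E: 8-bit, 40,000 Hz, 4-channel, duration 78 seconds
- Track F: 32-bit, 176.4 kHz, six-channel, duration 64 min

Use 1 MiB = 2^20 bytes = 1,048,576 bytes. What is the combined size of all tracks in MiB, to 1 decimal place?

Track A: 57 minutes = 3,420 s; 56,000 × 3,420 × 2 × 2 = 766,080,000 bytes.
Track B: 70 minutes = 4,200 s; 28,000 × 4,200 × 3 × 8 = 2,822,400,000 bytes.
Track C: 21:24 (min:sec) = 1,284 s; 48,000 × 1,284 × 2 × 6 = 739,584,000 bytes.
Track D: 2 h 17 min 46 s = 8,266 s; 176,400 × 8,266 × 2 × 2 = 5,832,489,600 bytes.
Track E: 40,000 × 78 × 1 × 4 = 12,480,000 bytes.
Track F: 64 min = 3,840 s; 176,400 × 3,840 × 4 × 6 = 16,257,024,000 bytes.
Total = 26,430,057,600 bytes = 25205.7 MiB.

25205.7 MiB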